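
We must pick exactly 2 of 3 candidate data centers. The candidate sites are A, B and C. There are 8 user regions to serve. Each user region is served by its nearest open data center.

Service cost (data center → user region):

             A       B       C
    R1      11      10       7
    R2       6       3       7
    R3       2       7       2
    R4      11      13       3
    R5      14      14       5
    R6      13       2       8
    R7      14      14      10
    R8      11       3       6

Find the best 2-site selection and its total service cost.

With exactly 2 open, each user region uses its cheapest among the chosen.
{B, C}: R1→C 7, R2→B 3, R3→C 2, R4→C 3, R5→C 5, R6→B 2, R7→C 10, R8→B 3. Service cost 35.
{A, C}: service cost 47
{A, B}: service cost 59
Among all 3 size-2 choices, {B, C} is lowest.

Choose B and C; total service cost 35.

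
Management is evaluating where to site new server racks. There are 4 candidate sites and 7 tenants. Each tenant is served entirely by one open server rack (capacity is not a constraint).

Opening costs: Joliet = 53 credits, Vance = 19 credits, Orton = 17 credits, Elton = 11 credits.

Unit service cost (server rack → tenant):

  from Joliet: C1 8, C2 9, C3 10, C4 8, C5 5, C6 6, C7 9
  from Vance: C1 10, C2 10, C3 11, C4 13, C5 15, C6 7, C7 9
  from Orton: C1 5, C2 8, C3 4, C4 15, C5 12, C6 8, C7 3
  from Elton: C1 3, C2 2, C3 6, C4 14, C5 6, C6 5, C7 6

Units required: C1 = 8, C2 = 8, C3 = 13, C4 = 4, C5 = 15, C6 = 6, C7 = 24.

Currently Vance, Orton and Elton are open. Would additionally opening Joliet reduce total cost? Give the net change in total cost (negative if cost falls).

Current service cost with {Vance, Orton, Elton}: 336.
Adding Joliet: each tenant re-picks its cheapest; new service cost 301, saving 35.
Extra fixed cost: 53. Net change = 53 − 35 = 18.
(Totals: 383 → 401.)

No — net change +18 (cost rises by 18).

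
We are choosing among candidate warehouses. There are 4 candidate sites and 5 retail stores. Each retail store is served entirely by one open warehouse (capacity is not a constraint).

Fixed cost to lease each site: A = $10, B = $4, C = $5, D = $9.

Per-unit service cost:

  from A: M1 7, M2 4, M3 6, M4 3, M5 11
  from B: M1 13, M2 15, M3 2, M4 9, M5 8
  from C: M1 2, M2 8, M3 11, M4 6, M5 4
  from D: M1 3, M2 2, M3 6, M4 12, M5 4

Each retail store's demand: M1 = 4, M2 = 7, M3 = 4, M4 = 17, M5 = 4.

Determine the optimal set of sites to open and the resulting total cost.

For any fixed open set, each retail store goes to its cheapest open site; total = fixed + service.
{A, B, D}: M1→D 3·4=12, M2→D 2·7=14, M3→B 2·4=8, M4→A 3·17=51, M5→D 4·4=16. Service 101; fixed 23; total 124.
{A, B, C, D}: M1→C 2·4=8, M2→D 2·7=14, M3→B 2·4=8, M4→A 3·17=51, M5→C 4·4=16. Service 97; fixed 28; total 125.
{A, B, C}: service 111 + fixed 19 = 130
{B}: service 350 + fixed 4 = 354
No other subset beats 124.

Open A, B and D; minimum total cost 124.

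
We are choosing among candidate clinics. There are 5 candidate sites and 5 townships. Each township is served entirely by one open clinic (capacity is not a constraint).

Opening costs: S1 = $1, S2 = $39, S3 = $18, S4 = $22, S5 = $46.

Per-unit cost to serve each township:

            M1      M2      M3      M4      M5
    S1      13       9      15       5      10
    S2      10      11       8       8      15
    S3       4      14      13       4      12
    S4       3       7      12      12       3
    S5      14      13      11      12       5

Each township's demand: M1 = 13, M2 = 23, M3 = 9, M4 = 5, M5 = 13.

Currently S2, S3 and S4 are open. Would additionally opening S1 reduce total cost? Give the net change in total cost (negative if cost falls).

No — net change +1 (cost rises by 1).

Current service cost with {S2, S3, S4}: 331.
Adding S1: each township re-picks its cheapest; new service cost 331, saving 0.
Extra fixed cost: 1. Net change = 1 − 0 = 1.
(Totals: 410 → 411.)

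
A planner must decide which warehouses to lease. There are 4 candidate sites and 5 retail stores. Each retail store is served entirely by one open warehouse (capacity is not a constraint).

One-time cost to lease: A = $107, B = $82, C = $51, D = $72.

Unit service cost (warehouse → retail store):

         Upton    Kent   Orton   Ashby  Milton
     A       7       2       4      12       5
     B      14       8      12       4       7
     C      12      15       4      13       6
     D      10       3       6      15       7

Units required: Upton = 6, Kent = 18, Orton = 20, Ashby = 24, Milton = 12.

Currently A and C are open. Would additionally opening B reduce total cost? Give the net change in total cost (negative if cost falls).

Current service cost with {A, C}: 506.
Adding B: each retail store re-picks its cheapest; new service cost 314, saving 192.
Extra fixed cost: 82. Net change = 82 − 192 = -110.
(Totals: 664 → 554.)

Yes — net change −110 (cost falls by 110).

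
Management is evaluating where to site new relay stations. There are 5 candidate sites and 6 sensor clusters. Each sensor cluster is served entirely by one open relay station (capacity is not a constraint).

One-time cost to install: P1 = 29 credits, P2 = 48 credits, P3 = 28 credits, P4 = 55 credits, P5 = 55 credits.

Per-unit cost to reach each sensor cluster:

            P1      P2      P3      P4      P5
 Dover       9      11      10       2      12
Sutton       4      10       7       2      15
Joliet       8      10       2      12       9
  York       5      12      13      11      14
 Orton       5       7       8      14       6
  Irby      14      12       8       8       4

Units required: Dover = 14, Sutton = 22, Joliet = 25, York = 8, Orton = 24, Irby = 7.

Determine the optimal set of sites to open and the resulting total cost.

For any fixed open set, each sensor cluster goes to its cheapest open site; total = fixed + service.
{P1, P3, P4}: Dover→P4 2·14=28, Sutton→P4 2·22=44, Joliet→P3 2·25=50, York→P1 5·8=40, Orton→P1 5·24=120, Irby→P3 8·7=56. Service 338; fixed 112; total 450.
{P1, P3, P4, P5}: Dover→P4 2·14=28, Sutton→P4 2·22=44, Joliet→P3 2·25=50, York→P1 5·8=40, Orton→P1 5·24=120, Irby→P5 4·7=28. Service 310; fixed 167; total 477.
{P1, P2, P3, P4}: Dover→P4 2·14=28, Sutton→P4 2·22=44, Joliet→P3 2·25=50, York→P1 5·8=40, Orton→P1 5·24=120, Irby→P3 8·7=56. Service 338; fixed 160; total 498.
{P1, P2, P3, P4, P5}: service 310 + fixed 215 = 525
No other subset beats 450.

Open P1, P3 and P4; minimum total cost 450.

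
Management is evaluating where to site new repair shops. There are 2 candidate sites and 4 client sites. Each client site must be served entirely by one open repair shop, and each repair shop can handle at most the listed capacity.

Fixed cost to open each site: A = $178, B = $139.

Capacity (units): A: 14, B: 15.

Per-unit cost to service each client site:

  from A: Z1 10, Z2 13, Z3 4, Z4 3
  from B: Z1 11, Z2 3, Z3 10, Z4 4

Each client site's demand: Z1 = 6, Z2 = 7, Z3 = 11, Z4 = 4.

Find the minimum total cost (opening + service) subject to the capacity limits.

Open {A, B}: Z1→A 10·6=60, Z2→A 13·7=91, Z3→B 10·11=110, Z4→B 4·4=16.
Loads: A carries 13/14, B carries 15/15. Service 277; fixed 317; total 594.

Minimum total cost: 594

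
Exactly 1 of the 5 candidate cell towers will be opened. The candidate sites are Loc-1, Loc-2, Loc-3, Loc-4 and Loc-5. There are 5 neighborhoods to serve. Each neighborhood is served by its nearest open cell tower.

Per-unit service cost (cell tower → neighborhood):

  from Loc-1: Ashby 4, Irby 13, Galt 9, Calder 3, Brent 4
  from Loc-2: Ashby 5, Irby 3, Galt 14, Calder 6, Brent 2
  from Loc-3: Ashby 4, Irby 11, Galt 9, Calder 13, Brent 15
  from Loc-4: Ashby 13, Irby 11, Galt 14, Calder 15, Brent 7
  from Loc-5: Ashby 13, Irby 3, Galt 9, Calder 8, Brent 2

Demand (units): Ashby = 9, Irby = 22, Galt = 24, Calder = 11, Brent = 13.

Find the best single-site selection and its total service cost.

Choose Loc-5 only; total service cost 513.

With exactly 1 open, each neighborhood uses its cheapest among the chosen.
{Loc-5}: Ashby→Loc-5 13·9=117, Irby→Loc-5 3·22=66, Galt→Loc-5 9·24=216, Calder→Loc-5 8·11=88, Brent→Loc-5 2·13=26. Service cost 513.
{Loc-2}: service cost 539
{Loc-1}: service cost 623
Among all 5 size-1 choices, {Loc-5} is lowest.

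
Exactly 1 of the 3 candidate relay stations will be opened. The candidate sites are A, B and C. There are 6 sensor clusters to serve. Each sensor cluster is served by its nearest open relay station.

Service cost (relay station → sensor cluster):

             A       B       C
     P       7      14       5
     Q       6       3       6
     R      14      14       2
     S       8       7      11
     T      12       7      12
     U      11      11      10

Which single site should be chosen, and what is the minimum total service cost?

Choose C only; total service cost 46.

With exactly 1 open, each sensor cluster uses its cheapest among the chosen.
{C}: P→C 5, Q→C 6, R→C 2, S→C 11, T→C 12, U→C 10. Service cost 46.
{B}: service cost 56
{A}: service cost 58
Among all 3 size-1 choices, {C} is lowest.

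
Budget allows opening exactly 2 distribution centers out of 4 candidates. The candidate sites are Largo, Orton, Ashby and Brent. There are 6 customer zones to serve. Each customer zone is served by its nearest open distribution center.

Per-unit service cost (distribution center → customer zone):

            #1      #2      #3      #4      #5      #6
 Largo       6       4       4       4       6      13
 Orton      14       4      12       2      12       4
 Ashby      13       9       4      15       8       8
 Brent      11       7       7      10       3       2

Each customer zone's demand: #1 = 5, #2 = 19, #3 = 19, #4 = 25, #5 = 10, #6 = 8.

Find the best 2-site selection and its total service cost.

Choose Largo and Orton; total service cost 324.

With exactly 2 open, each customer zone uses its cheapest among the chosen.
{Largo, Orton}: #1→Largo 6·5=30, #2→Largo 4·19=76, #3→Largo 4·19=76, #4→Orton 2·25=50, #5→Largo 6·10=60, #6→Orton 4·8=32. Service cost 324.
{Largo, Brent}: service cost 328
{Orton, Brent}: service cost 360
Among all 6 size-2 choices, {Largo, Orton} is lowest.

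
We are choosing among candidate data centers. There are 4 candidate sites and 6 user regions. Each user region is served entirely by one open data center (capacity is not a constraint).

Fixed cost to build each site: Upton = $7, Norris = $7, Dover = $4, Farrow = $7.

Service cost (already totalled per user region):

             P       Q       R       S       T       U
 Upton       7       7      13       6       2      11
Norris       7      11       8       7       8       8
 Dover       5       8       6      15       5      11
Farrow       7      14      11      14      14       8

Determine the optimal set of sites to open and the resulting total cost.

Open Upton and Dover; minimum total cost 48.

For any fixed open set, each user region goes to its cheapest open site; total = fixed + service.
{Upton, Dover}: P→Dover 5, Q→Upton 7, R→Dover 6, S→Upton 6, T→Upton 2, U→Upton 11. Service 37; fixed 11; total 48.
{Norris, Dover}: P→Dover 5, Q→Dover 8, R→Dover 6, S→Norris 7, T→Dover 5, U→Norris 8. Service 39; fixed 11; total 50.
{Upton, Norris}: service 38 + fixed 14 = 52
{Upton, Norris, Dover, Farrow}: P→Dover 5, Q→Upton 7, R→Dover 6, S→Upton 6, T→Upton 2, U→Norris 8. Service 34; fixed 25; total 59.
No other subset beats 48.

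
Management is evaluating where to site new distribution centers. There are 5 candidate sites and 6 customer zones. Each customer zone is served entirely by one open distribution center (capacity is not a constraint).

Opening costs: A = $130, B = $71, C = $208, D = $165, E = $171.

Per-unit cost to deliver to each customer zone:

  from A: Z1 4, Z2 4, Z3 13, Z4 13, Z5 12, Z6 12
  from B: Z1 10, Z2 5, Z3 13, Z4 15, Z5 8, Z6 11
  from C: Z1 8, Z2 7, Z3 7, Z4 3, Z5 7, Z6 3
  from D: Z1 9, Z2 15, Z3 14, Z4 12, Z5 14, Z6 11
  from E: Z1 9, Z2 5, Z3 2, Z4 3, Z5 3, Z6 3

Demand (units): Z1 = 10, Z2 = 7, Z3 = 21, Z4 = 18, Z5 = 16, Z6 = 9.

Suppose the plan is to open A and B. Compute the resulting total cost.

Total cost: 1003

Each customer zone is assigned to its cheapest site among the open ones.
{A, B}: Z1→A 4·10=40, Z2→A 4·7=28, Z3→A 13·21=273, Z4→A 13·18=234, Z5→B 8·16=128, Z6→B 11·9=99. Service 802; fixed 201; total 1003.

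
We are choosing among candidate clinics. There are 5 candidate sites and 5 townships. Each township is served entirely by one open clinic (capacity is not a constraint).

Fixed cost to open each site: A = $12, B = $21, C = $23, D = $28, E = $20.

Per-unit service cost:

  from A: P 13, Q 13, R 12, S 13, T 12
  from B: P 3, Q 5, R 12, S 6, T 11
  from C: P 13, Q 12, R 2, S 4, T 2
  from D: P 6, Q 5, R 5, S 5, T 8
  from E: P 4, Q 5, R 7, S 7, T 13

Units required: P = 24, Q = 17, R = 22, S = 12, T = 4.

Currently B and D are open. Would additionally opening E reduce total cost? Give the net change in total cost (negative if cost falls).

No — net change +20 (cost rises by 20).

Current service cost with {B, D}: 359.
Adding E: each township re-picks its cheapest; new service cost 359, saving 0.
Extra fixed cost: 20. Net change = 20 − 0 = 20.
(Totals: 408 → 428.)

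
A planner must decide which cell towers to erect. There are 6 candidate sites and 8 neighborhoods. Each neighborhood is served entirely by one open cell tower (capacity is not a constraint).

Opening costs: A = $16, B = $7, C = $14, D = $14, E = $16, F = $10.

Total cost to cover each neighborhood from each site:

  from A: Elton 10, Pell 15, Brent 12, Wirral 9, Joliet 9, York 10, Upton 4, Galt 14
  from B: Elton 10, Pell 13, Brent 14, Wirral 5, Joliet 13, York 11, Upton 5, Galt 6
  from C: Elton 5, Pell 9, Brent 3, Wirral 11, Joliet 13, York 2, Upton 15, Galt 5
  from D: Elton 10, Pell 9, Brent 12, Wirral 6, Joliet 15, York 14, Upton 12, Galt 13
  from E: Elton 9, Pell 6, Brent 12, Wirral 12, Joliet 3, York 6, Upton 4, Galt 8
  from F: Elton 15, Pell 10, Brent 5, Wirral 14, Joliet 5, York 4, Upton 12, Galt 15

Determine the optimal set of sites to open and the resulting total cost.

Open B and F; minimum total cost 67.

For any fixed open set, each neighborhood goes to its cheapest open site; total = fixed + service.
{B, F}: Elton→B 10, Pell→F 10, Brent→F 5, Wirral→B 5, Joliet→F 5, York→F 4, Upton→B 5, Galt→B 6. Service 50; fixed 17; total 67.
{B, C}: service 47 + fixed 21 = 68
{C, E}: Elton→C 5, Pell→E 6, Brent→C 3, Wirral→C 11, Joliet→E 3, York→C 2, Upton→E 4, Galt→C 5. Service 39; fixed 30; total 69.
{A, B, C, D, E, F}: service 33 + fixed 77 = 110
No other subset beats 67.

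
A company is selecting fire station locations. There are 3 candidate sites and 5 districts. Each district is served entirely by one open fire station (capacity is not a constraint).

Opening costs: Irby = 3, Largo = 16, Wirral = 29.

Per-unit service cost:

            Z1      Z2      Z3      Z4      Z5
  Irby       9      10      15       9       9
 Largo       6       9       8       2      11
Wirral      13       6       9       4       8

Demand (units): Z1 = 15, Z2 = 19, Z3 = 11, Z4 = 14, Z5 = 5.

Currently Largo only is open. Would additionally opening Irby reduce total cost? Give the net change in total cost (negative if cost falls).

Yes — net change −7 (cost falls by 7).

Current service cost with {Largo}: 432.
Adding Irby: each district re-picks its cheapest; new service cost 422, saving 10.
Extra fixed cost: 3. Net change = 3 − 10 = -7.
(Totals: 448 → 441.)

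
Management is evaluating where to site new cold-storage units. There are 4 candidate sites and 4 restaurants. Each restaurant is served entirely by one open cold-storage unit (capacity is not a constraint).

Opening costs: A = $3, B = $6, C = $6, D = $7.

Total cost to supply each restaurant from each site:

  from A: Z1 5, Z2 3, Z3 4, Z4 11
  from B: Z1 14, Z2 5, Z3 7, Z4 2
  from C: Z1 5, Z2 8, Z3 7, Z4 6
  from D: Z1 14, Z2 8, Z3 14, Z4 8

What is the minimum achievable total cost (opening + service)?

For any fixed open set, each restaurant goes to its cheapest open site; total = fixed + service.
{A, B}: Z1→A 5, Z2→A 3, Z3→A 4, Z4→B 2. Service 14; fixed 9; total 23.
{A}: Z1→A 5, Z2→A 3, Z3→A 4, Z4→A 11. Service 23; fixed 3; total 26.
{A, C}: Z1→A 5, Z2→A 3, Z3→A 4, Z4→C 6. Service 18; fixed 9; total 27.
{A, B, C, D}: service 14 + fixed 22 = 36
No other subset beats 23.

Minimum total cost: 23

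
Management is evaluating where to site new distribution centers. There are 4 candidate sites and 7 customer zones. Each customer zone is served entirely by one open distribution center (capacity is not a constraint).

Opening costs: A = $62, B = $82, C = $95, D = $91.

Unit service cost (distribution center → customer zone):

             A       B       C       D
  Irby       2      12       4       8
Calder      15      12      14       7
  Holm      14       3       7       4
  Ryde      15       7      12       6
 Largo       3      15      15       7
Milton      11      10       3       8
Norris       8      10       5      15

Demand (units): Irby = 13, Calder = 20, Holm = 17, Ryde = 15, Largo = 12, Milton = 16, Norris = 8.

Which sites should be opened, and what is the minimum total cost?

Open A, C and D; minimum total cost 696.

For any fixed open set, each customer zone goes to its cheapest open site; total = fixed + service.
{A, C, D}: Irby→A 2·13=26, Calder→D 7·20=140, Holm→D 4·17=68, Ryde→D 6·15=90, Largo→A 3·12=36, Milton→C 3·16=48, Norris→C 5·8=40. Service 448; fixed 248; total 696.
{A, D}: service 552 + fixed 153 = 705
{C, D}: Irby→C 4·13=52, Calder→D 7·20=140, Holm→D 4·17=68, Ryde→D 6·15=90, Largo→D 7·12=84, Milton→C 3·16=48, Norris→C 5·8=40. Service 522; fixed 186; total 708.
{A, B, C, D}: Irby→A 2·13=26, Calder→D 7·20=140, Holm→B 3·17=51, Ryde→D 6·15=90, Largo→A 3·12=36, Milton→C 3·16=48, Norris→C 5·8=40. Service 431; fixed 330; total 761.
No other subset beats 696.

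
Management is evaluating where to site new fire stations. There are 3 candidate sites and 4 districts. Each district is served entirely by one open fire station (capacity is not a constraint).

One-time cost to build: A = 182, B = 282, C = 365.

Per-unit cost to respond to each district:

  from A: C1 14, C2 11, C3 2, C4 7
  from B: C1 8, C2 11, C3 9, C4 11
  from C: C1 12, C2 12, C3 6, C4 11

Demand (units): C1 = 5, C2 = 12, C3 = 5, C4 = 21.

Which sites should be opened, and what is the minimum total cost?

Open A only; minimum total cost 541.

For any fixed open set, each district goes to its cheapest open site; total = fixed + service.
{A}: C1→A 14·5=70, C2→A 11·12=132, C3→A 2·5=10, C4→A 7·21=147. Service 359; fixed 182; total 541.
{B}: C1→B 8·5=40, C2→B 11·12=132, C3→B 9·5=45, C4→B 11·21=231. Service 448; fixed 282; total 730.
{A, B}: service 329 + fixed 464 = 793
{A, B, C}: service 329 + fixed 829 = 1158
(All 7 nonempty subsets were checked; A only is lowest.)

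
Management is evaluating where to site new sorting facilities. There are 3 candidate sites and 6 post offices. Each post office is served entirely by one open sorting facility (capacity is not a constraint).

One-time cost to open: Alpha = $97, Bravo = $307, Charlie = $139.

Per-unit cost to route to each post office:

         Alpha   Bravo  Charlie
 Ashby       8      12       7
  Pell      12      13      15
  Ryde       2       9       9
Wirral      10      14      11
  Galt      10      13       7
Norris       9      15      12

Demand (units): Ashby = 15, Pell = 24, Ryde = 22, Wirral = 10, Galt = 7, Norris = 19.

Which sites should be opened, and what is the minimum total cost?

Open Alpha only; minimum total cost 890.

For any fixed open set, each post office goes to its cheapest open site; total = fixed + service.
{Alpha}: Ashby→Alpha 8·15=120, Pell→Alpha 12·24=288, Ryde→Alpha 2·22=44, Wirral→Alpha 10·10=100, Galt→Alpha 10·7=70, Norris→Alpha 9·19=171. Service 793; fixed 97; total 890.
{Alpha, Charlie}: Ashby→Charlie 7·15=105, Pell→Alpha 12·24=288, Ryde→Alpha 2·22=44, Wirral→Alpha 10·10=100, Galt→Charlie 7·7=49, Norris→Alpha 9·19=171. Service 757; fixed 236; total 993.
{Charlie}: service 1050 + fixed 139 = 1189
{Alpha, Bravo, Charlie}: service 757 + fixed 543 = 1300
(All 7 nonempty subsets were checked; Alpha only is lowest.)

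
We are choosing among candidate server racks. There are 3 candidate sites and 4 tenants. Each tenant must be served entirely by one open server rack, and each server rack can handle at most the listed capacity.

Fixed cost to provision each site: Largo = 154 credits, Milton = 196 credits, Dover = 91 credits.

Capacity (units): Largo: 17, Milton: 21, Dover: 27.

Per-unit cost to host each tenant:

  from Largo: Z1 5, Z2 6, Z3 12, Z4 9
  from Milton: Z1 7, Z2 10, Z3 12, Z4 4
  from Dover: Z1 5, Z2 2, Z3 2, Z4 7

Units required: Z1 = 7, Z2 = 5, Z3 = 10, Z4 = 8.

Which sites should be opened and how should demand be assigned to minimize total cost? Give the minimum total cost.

Open {Largo, Dover}: Z1→Largo 5·7=35, Z2→Dover 2·5=10, Z3→Dover 2·10=20, Z4→Dover 7·8=56.
Loads: Largo carries 7/17, Dover carries 23/27. Service 121; fixed 245; total 366.
Next best feasible plan costs 382.

Minimum total cost: 366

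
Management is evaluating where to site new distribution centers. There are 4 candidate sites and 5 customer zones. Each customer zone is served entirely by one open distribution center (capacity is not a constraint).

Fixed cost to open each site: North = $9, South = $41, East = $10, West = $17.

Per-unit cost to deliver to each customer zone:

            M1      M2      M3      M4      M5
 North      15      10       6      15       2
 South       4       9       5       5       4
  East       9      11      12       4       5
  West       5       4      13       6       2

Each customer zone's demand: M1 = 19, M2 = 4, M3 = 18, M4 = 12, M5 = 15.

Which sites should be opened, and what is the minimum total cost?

Open South, East and West; minimum total cost 328.

For any fixed open set, each customer zone goes to its cheapest open site; total = fixed + service.
{South, East, West}: M1→South 4·19=76, M2→West 4·4=16, M3→South 5·18=90, M4→East 4·12=48, M5→West 2·15=30. Service 260; fixed 68; total 328.
{South, West}: service 272 + fixed 58 = 330
{North, East, West}: service 297 + fixed 36 = 333
{North, South, East, West}: service 260 + fixed 77 = 337
No other subset beats 328.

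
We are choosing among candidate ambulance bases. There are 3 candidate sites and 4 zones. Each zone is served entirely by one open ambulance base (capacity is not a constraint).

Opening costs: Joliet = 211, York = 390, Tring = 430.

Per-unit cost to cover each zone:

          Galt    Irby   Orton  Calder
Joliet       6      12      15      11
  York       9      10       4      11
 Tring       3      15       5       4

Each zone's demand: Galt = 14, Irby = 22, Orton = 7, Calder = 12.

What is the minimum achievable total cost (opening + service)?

For any fixed open set, each zone goes to its cheapest open site; total = fixed + service.
{Joliet}: Galt→Joliet 6·14=84, Irby→Joliet 12·22=264, Orton→Joliet 15·7=105, Calder→Joliet 11·12=132. Service 585; fixed 211; total 796.
{Tring}: service 455 + fixed 430 = 885
{York}: service 506 + fixed 390 = 896
{Joliet, York, Tring}: service 338 + fixed 1031 = 1369
No other subset beats 796.

Minimum total cost: 796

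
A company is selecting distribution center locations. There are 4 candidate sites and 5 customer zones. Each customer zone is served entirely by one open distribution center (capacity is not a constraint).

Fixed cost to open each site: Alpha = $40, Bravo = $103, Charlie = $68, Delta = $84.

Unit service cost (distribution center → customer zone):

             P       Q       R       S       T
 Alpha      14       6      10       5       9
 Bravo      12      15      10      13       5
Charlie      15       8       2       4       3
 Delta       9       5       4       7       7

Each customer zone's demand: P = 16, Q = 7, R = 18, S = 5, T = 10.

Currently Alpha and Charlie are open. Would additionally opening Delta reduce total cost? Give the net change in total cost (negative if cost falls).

Yes — net change −3 (cost falls by 3).

Current service cost with {Alpha, Charlie}: 352.
Adding Delta: each customer zone re-picks its cheapest; new service cost 265, saving 87.
Extra fixed cost: 84. Net change = 84 − 87 = -3.
(Totals: 460 → 457.)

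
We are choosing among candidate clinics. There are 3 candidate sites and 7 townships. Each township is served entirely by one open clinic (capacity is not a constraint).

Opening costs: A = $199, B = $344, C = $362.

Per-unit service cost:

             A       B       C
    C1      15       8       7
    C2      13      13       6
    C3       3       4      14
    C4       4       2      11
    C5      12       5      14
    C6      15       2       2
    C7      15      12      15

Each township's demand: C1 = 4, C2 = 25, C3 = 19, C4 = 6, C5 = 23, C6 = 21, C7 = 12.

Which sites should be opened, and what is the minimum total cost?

For any fixed open set, each township goes to its cheapest open site; total = fixed + service.
{B}: C1→B 8·4=32, C2→B 13·25=325, C3→B 4·19=76, C4→B 2·6=12, C5→B 5·23=115, C6→B 2·21=42, C7→B 12·12=144. Service 746; fixed 344; total 1090.
{A, B}: C1→B 8·4=32, C2→A 13·25=325, C3→A 3·19=57, C4→B 2·6=12, C5→B 5·23=115, C6→B 2·21=42, C7→B 12·12=144. Service 727; fixed 543; total 1270.
{B, C}: C1→C 7·4=28, C2→C 6·25=150, C3→B 4·19=76, C4→B 2·6=12, C5→B 5·23=115, C6→B 2·21=42, C7→B 12·12=144. Service 567; fixed 706; total 1273.
{A, B, C}: service 548 + fixed 905 = 1453
No other subset beats 1090.

Open B only; minimum total cost 1090.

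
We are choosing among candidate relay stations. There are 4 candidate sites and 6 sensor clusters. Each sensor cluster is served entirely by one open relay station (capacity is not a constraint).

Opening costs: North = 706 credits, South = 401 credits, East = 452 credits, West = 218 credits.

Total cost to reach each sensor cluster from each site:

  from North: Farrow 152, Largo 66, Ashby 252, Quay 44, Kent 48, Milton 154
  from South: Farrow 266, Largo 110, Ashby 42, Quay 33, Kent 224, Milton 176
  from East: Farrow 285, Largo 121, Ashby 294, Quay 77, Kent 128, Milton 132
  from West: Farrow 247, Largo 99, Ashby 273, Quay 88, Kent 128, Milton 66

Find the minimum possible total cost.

Minimum total cost: 1119

For any fixed open set, each sensor cluster goes to its cheapest open site; total = fixed + service.
{West}: Farrow→West 247, Largo→West 99, Ashby→West 273, Quay→West 88, Kent→West 128, Milton→West 66. Service 901; fixed 218; total 1119.
{South, West}: Farrow→West 247, Largo→West 99, Ashby→South 42, Quay→South 33, Kent→West 128, Milton→West 66. Service 615; fixed 619; total 1234.
{South}: service 851 + fixed 401 = 1252
{North, South, East, West}: Farrow→North 152, Largo→North 66, Ashby→South 42, Quay→South 33, Kent→North 48, Milton→West 66. Service 407; fixed 1777; total 2184.
(All 15 nonempty subsets were checked; West only is lowest.)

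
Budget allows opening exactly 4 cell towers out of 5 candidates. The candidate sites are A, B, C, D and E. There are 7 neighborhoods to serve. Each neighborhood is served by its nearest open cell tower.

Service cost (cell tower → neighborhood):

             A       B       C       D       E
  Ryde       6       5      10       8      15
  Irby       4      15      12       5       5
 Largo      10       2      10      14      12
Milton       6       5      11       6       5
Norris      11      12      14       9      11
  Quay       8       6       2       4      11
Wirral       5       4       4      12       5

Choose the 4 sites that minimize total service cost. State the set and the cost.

Choose A, B, C and D; total service cost 31.

With exactly 4 open, each neighborhood uses its cheapest among the chosen.
{A, B, C, D}: Ryde→B 5, Irby→A 4, Largo→B 2, Milton→B 5, Norris→D 9, Quay→C 2, Wirral→B 4. Service cost 31.
{B, C, D, E}: service cost 32
{A, B, C, E}: service cost 33
Among all 5 size-4 choices, {A, B, C, D} is lowest.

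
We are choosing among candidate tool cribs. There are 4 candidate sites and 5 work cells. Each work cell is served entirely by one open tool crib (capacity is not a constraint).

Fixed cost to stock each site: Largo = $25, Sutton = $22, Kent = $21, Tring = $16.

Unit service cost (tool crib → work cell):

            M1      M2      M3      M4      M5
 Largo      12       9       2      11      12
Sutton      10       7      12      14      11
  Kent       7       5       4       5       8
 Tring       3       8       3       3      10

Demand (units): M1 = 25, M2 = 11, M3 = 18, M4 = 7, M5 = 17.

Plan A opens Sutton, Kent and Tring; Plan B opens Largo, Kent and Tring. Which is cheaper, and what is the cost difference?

Plan A: {Sutton, Kent, Tring}: M1→Tring 3·25=75, M2→Kent 5·11=55, M3→Tring 3·18=54, M4→Tring 3·7=21, M5→Kent 8·17=136. Service 341; fixed 59; total 400.
Plan B: {Largo, Kent, Tring}: M1→Tring 3·25=75, M2→Kent 5·11=55, M3→Largo 2·18=36, M4→Tring 3·7=21, M5→Kent 8·17=136. Service 323; fixed 62; total 385.
Difference: |400 − 385| = 15.

Plan B is cheaper by 15.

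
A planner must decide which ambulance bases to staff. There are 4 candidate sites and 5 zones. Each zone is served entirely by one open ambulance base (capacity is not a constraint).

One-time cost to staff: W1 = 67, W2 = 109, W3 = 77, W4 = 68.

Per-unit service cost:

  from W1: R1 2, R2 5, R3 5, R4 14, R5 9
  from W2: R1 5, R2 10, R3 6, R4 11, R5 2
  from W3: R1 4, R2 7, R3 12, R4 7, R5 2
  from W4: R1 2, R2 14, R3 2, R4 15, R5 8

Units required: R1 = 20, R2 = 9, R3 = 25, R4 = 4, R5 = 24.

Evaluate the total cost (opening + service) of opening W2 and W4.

Each zone is assigned to its cheapest site among the open ones.
{W2, W4}: R1→W4 2·20=40, R2→W2 10·9=90, R3→W4 2·25=50, R4→W2 11·4=44, R5→W2 2·24=48. Service 272; fixed 177; total 449.

Total cost: 449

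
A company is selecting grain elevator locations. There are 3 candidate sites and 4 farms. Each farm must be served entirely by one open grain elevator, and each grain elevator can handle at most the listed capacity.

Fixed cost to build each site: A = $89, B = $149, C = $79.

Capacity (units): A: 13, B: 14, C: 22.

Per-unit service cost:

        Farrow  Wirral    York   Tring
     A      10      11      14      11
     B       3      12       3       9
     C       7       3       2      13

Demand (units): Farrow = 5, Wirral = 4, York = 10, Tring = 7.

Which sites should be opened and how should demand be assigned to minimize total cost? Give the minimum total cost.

Minimum total cost: 312

Open {A, C}: Farrow→C 7·5=35, Wirral→C 3·4=12, York→C 2·10=20, Tring→A 11·7=77.
Loads: A carries 7/13, C carries 19/22. Service 144; fixed 168; total 312.
Next best feasible plan costs 327.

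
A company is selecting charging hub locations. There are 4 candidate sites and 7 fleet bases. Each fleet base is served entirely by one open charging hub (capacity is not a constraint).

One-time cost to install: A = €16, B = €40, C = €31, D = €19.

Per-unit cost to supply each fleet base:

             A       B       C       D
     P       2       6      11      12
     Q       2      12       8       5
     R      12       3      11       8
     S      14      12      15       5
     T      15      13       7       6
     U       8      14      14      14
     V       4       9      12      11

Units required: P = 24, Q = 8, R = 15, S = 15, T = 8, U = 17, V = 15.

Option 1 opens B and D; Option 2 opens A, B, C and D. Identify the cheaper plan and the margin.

Option 2 is cheaper by 250.

Option 1: {B, D}: P→B 6·24=144, Q→D 5·8=40, R→B 3·15=45, S→D 5·15=75, T→D 6·8=48, U→B 14·17=238, V→B 9·15=135. Service 725; fixed 59; total 784.
Option 2: {A, B, C, D}: P→A 2·24=48, Q→A 2·8=16, R→B 3·15=45, S→D 5·15=75, T→D 6·8=48, U→A 8·17=136, V→A 4·15=60. Service 428; fixed 106; total 534.
Difference: |784 − 534| = 250.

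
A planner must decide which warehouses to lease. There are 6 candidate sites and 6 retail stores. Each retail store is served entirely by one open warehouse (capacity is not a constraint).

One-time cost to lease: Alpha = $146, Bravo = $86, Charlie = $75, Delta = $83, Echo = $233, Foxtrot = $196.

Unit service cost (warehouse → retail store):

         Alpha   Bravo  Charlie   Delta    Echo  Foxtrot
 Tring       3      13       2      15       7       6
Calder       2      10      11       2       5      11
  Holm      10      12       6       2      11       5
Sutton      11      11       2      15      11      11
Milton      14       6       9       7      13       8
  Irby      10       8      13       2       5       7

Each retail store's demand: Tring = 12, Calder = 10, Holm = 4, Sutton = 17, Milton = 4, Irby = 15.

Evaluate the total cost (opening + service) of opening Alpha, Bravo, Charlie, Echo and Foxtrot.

Each retail store is assigned to its cheapest site among the open ones.
{Alpha, Bravo, Charlie, Echo, Foxtrot}: Tring→Charlie 2·12=24, Calder→Alpha 2·10=20, Holm→Foxtrot 5·4=20, Sutton→Charlie 2·17=34, Milton→Bravo 6·4=24, Irby→Echo 5·15=75. Service 197; fixed 736; total 933.

Total cost: 933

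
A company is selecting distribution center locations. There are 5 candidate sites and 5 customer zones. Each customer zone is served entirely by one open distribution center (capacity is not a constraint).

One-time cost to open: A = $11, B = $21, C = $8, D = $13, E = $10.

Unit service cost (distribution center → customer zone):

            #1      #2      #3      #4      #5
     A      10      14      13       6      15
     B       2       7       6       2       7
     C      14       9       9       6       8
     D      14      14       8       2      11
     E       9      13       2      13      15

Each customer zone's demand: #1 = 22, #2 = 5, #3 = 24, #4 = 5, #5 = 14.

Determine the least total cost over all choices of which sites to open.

Minimum total cost: 266

For any fixed open set, each customer zone goes to its cheapest open site; total = fixed + service.
{B, E}: #1→B 2·22=44, #2→B 7·5=35, #3→E 2·24=48, #4→B 2·5=10, #5→B 7·14=98. Service 235; fixed 31; total 266.
{B, C, E}: service 235 + fixed 39 = 274
{A, B, E}: #1→B 2·22=44, #2→B 7·5=35, #3→E 2·24=48, #4→B 2·5=10, #5→B 7·14=98. Service 235; fixed 42; total 277.
{A, B, C, D, E}: service 235 + fixed 63 = 298
No other subset beats 266.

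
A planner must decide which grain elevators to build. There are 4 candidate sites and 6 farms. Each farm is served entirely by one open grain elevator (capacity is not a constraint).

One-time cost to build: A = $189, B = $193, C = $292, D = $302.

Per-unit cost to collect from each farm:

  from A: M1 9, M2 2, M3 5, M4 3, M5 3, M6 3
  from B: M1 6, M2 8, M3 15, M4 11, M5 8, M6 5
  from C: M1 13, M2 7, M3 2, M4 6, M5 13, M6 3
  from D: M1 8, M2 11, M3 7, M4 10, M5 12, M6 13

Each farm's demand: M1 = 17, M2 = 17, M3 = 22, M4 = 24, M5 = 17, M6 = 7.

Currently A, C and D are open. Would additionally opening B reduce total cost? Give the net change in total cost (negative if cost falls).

No — net change +159 (cost rises by 159).

Current service cost with {A, C, D}: 358.
Adding B: each farm re-picks its cheapest; new service cost 324, saving 34.
Extra fixed cost: 193. Net change = 193 − 34 = 159.
(Totals: 1141 → 1300.)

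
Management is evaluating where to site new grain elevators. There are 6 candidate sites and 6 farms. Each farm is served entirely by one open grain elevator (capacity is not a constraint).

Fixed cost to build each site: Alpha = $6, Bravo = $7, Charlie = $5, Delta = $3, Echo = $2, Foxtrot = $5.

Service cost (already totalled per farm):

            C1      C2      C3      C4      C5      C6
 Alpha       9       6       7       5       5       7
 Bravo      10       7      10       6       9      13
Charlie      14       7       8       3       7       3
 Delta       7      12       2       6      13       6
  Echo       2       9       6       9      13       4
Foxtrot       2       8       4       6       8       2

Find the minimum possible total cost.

Minimum total cost: 34

For any fixed open set, each farm goes to its cheapest open site; total = fixed + service.
{Charlie, Delta, Echo}: C1→Echo 2, C2→Charlie 7, C3→Delta 2, C4→Charlie 3, C5→Charlie 7, C6→Charlie 3. Service 24; fixed 10; total 34.
{Alpha, Delta, Echo}: C1→Echo 2, C2→Alpha 6, C3→Delta 2, C4→Alpha 5, C5→Alpha 5, C6→Echo 4. Service 24; fixed 11; total 35.
{Alpha, Foxtrot}: service 24 + fixed 11 = 35
{Alpha, Bravo, Charlie, Delta, Echo, Foxtrot}: service 20 + fixed 28 = 48
No other subset beats 34.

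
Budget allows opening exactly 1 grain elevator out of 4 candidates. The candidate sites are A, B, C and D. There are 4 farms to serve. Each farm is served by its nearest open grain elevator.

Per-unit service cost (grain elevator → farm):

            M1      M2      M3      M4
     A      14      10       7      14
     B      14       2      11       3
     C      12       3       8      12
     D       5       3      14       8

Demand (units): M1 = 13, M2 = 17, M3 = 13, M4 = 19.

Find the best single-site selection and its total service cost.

Choose B only; total service cost 416.

With exactly 1 open, each farm uses its cheapest among the chosen.
{B}: M1→B 14·13=182, M2→B 2·17=34, M3→B 11·13=143, M4→B 3·19=57. Service cost 416.
{D}: service cost 450
{C}: service cost 539
Among all 4 size-1 choices, {B} is lowest.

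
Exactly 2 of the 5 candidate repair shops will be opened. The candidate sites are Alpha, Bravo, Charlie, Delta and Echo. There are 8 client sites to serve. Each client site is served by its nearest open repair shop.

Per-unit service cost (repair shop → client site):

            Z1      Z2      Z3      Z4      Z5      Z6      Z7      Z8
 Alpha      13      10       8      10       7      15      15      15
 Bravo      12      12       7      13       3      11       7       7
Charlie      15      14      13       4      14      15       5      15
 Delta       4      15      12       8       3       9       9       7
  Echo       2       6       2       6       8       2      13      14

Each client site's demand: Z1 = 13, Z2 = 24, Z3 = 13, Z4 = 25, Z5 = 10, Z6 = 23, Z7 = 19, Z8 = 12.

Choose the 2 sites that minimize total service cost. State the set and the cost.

With exactly 2 open, each client site uses its cheapest among the chosen.
{Bravo, Echo}: Z1→Echo 2·13=26, Z2→Echo 6·24=144, Z3→Echo 2·13=26, Z4→Echo 6·25=150, Z5→Bravo 3·10=30, Z6→Echo 2·23=46, Z7→Bravo 7·19=133, Z8→Bravo 7·12=84. Service cost 639.
{Delta, Echo}: service cost 677
{Charlie, Echo}: service cost 685
Among all 10 size-2 choices, {Bravo, Echo} is lowest.

Choose Bravo and Echo; total service cost 639.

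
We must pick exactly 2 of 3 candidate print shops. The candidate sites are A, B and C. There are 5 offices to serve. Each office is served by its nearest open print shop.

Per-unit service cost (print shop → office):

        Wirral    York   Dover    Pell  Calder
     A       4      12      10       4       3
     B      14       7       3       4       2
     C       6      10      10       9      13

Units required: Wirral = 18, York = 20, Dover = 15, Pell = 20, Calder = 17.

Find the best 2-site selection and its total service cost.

Choose A and B; total service cost 371.

With exactly 2 open, each office uses its cheapest among the chosen.
{A, B}: Wirral→A 4·18=72, York→B 7·20=140, Dover→B 3·15=45, Pell→A 4·20=80, Calder→B 2·17=34. Service cost 371.
{B, C}: service cost 407
{A, C}: service cost 553
Among all 3 size-2 choices, {A, B} is lowest.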